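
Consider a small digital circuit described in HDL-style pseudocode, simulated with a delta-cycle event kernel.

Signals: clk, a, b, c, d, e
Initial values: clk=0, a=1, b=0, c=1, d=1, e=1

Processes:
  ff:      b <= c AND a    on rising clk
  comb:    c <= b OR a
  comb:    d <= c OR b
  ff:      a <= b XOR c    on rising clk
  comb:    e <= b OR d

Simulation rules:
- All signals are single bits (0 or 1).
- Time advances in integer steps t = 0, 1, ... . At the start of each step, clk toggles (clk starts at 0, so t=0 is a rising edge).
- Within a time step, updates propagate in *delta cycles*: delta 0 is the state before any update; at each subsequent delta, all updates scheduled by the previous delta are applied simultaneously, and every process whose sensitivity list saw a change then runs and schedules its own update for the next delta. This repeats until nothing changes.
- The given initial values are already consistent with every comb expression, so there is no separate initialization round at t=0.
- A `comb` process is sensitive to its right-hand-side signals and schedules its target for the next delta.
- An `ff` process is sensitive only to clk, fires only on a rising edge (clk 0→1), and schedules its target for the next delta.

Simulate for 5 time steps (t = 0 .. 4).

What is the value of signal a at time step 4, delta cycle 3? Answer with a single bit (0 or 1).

0

t0.Δ0 e=1 c=1 d=1 clk=0 a=1 b=0
t0.Δ1 e=1 c=1 d=1 clk=1 a=1 b=0
t0.Δ2 e=1 c=1 d=1 clk=1 a=1 b=1
t1.Δ0 e=1 c=1 d=1 clk=1 a=1 b=1
t1.Δ1 e=1 c=1 d=1 clk=0 a=1 b=1
t2.Δ0 e=1 c=1 d=1 clk=0 a=1 b=1
t2.Δ1 e=1 c=1 d=1 clk=1 a=1 b=1
t2.Δ2 e=1 c=1 d=1 clk=1 a=0 b=1
t3.Δ0 e=1 c=1 d=1 clk=1 a=0 b=1
t3.Δ1 e=1 c=1 d=1 clk=0 a=0 b=1
t4.Δ0 e=1 c=1 d=1 clk=0 a=0 b=1
t4.Δ1 e=1 c=1 d=1 clk=1 a=0 b=1
t4.Δ2 e=1 c=1 d=1 clk=1 a=0 b=0
t4.Δ3 e=1 c=0 d=1 clk=1 a=0 b=0
t4.Δ4 e=1 c=0 d=0 clk=1 a=0 b=0
t4.Δ5 e=0 c=0 d=0 clk=1 a=0 b=0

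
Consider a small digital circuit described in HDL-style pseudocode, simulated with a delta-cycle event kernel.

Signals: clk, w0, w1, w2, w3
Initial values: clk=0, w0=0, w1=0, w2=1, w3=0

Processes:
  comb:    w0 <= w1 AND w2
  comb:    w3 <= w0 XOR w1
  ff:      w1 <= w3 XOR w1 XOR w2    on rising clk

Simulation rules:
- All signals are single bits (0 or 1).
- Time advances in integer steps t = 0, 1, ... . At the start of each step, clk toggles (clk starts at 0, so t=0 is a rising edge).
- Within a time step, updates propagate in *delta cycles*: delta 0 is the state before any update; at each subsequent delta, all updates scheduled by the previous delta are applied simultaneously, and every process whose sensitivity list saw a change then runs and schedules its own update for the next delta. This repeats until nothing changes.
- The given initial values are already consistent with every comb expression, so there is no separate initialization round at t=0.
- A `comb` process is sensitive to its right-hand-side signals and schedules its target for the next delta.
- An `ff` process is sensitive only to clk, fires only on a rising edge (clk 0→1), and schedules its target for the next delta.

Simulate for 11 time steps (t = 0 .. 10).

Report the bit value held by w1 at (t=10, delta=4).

[bits: w2,clk,w1,w0,w3]
t=0: Δ0=10000 Δ1=11000 Δ2=11100 Δ3=11111 Δ4=11110 | 4Δ
t=1: Δ0=11110 Δ1=10110 | 1Δ
t=2: Δ0=10110 Δ1=11110 Δ2=11010 Δ3=11001 Δ4=11000 | 4Δ
t=3: Δ0=11000 Δ1=10000 | 1Δ
t=4: Δ0=10000 Δ1=11000 Δ2=11100 Δ3=11111 Δ4=11110 | 4Δ
t=5: Δ0=11110 Δ1=10110 | 1Δ
t=6: Δ0=10110 Δ1=11110 Δ2=11010 Δ3=11001 Δ4=11000 | 4Δ
t=7: Δ0=11000 Δ1=10000 | 1Δ
t=8: Δ0=10000 Δ1=11000 Δ2=11100 Δ3=11111 Δ4=11110 | 4Δ
t=9: Δ0=11110 Δ1=10110 | 1Δ
t=10: Δ0=10110 Δ1=11110 Δ2=11010 Δ3=11001 Δ4=11000 | 4Δ

0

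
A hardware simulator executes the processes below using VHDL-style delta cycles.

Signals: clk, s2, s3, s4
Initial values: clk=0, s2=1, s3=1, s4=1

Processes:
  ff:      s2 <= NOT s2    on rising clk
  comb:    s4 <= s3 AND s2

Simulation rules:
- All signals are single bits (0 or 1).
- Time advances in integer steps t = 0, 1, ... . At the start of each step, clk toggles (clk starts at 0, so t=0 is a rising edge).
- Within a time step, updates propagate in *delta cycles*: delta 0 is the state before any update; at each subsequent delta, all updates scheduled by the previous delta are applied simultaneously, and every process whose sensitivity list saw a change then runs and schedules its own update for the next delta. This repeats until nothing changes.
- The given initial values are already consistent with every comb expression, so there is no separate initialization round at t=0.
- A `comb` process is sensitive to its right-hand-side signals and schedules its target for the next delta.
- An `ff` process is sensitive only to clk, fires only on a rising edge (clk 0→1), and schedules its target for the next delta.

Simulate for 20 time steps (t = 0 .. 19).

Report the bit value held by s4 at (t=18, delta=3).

t=0 Δ0: s4=1 s3=1 clk=0 s2=1
  Δ1: clk:0→1
  Δ2: s2:1→0
  Δ3: s4:1→0
  (3Δ to stable)
t=1 Δ0: s4=0 s3=1 clk=1 s2=0
  Δ1: clk:1→0
  (1Δ to stable)
t=2 Δ0: s4=0 s3=1 clk=0 s2=0
  Δ1: clk:0→1
  Δ2: s2:0→1
  Δ3: s4:0→1
  (3Δ to stable)
t=3 Δ0: s4=1 s3=1 clk=1 s2=1
  Δ1: clk:1→0
  (1Δ to stable)
t=4 Δ0: s4=1 s3=1 clk=0 s2=1
  Δ1: clk:0→1
  Δ2: s2:1→0
  Δ3: s4:1→0
  (3Δ to stable)
t=5 Δ0: s4=0 s3=1 clk=1 s2=0
  Δ1: clk:1→0
  (1Δ to stable)
t=6 Δ0: s4=0 s3=1 clk=0 s2=0
  Δ1: clk:0→1
  Δ2: s2:0→1
  Δ3: s4:0→1
  (3Δ to stable)
t=7 Δ0: s4=1 s3=1 clk=1 s2=1
  Δ1: clk:1→0
  (1Δ to stable)
t=8 Δ0: s4=1 s3=1 clk=0 s2=1
  Δ1: clk:0→1
  Δ2: s2:1→0
  Δ3: s4:1→0
  (3Δ to stable)
t=9 Δ0: s4=0 s3=1 clk=1 s2=0
  Δ1: clk:1→0
  (1Δ to stable)
t=10 Δ0: s4=0 s3=1 clk=0 s2=0
  Δ1: clk:0→1
  Δ2: s2:0→1
  Δ3: s4:0→1
  (3Δ to stable)
t=11 Δ0: s4=1 s3=1 clk=1 s2=1
  Δ1: clk:1→0
  (1Δ to stable)
t=12 Δ0: s4=1 s3=1 clk=0 s2=1
  Δ1: clk:0→1
  Δ2: s2:1→0
  Δ3: s4:1→0
  (3Δ to stable)
t=13 Δ0: s4=0 s3=1 clk=1 s2=0
  Δ1: clk:1→0
  (1Δ to stable)
t=14 Δ0: s4=0 s3=1 clk=0 s2=0
  Δ1: clk:0→1
  Δ2: s2:0→1
  Δ3: s4:0→1
  (3Δ to stable)
t=15 Δ0: s4=1 s3=1 clk=1 s2=1
  Δ1: clk:1→0
  (1Δ to stable)
t=16 Δ0: s4=1 s3=1 clk=0 s2=1
  Δ1: clk:0→1
  Δ2: s2:1→0
  Δ3: s4:1→0
  (3Δ to stable)
t=17 Δ0: s4=0 s3=1 clk=1 s2=0
  Δ1: clk:1→0
  (1Δ to stable)
t=18 Δ0: s4=0 s3=1 clk=0 s2=0
  Δ1: clk:0→1
  Δ2: s2:0→1
  Δ3: s4:0→1
  (3Δ to stable)
t=19 Δ0: s4=1 s3=1 clk=1 s2=1
  Δ1: clk:1→0
  (1Δ to stable)

1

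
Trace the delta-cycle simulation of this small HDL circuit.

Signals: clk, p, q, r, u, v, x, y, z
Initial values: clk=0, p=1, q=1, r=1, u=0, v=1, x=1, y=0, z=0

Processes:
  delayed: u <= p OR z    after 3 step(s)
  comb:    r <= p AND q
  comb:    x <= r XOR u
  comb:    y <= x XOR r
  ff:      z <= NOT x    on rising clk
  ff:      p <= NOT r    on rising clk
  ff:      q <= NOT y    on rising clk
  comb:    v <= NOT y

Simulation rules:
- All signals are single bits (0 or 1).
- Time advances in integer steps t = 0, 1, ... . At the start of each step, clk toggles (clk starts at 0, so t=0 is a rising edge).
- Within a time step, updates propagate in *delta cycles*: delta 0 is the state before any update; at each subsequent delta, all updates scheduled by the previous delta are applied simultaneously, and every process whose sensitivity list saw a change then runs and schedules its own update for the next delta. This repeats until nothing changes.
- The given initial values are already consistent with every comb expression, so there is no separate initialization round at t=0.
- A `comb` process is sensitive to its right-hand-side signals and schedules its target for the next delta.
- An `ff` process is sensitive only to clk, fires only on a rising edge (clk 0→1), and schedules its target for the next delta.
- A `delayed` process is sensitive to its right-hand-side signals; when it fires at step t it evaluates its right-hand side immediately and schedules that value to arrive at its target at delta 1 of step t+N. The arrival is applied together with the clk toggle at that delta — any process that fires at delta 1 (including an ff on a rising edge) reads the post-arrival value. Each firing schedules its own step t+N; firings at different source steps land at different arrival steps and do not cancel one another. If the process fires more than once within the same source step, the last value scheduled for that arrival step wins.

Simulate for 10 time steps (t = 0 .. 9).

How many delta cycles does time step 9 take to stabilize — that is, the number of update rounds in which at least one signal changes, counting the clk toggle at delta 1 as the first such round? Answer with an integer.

t0.Δ0 v=1 z=0 p=1 r=1 clk=0 y=0 x=1 q=1 u=0
t0.Δ1 v=1 z=0 p=1 r=1 clk=1 y=0 x=1 q=1 u=0
t0.Δ2 v=1 z=0 p=0 r=1 clk=1 y=0 x=1 q=1 u=0
t0.Δ3 v=1 z=0 p=0 r=0 clk=1 y=0 x=1 q=1 u=0
t0.Δ4 v=1 z=0 p=0 r=0 clk=1 y=1 x=0 q=1 u=0
t0.Δ5 v=0 z=0 p=0 r=0 clk=1 y=0 x=0 q=1 u=0
t0.Δ6 v=1 z=0 p=0 r=0 clk=1 y=0 x=0 q=1 u=0
t1.Δ0 v=1 z=0 p=0 r=0 clk=1 y=0 x=0 q=1 u=0
t1.Δ1 v=1 z=0 p=0 r=0 clk=0 y=0 x=0 q=1 u=0
t2.Δ0 v=1 z=0 p=0 r=0 clk=0 y=0 x=0 q=1 u=0
t2.Δ1 v=1 z=0 p=0 r=0 clk=1 y=0 x=0 q=1 u=0
t2.Δ2 v=1 z=1 p=1 r=0 clk=1 y=0 x=0 q=1 u=0
t2.Δ3 v=1 z=1 p=1 r=1 clk=1 y=0 x=0 q=1 u=0
t2.Δ4 v=1 z=1 p=1 r=1 clk=1 y=1 x=1 q=1 u=0
t2.Δ5 v=0 z=1 p=1 r=1 clk=1 y=0 x=1 q=1 u=0
t2.Δ6 v=1 z=1 p=1 r=1 clk=1 y=0 x=1 q=1 u=0
t3.Δ0 v=1 z=1 p=1 r=1 clk=1 y=0 x=1 q=1 u=0
t3.Δ1 v=1 z=1 p=1 r=1 clk=0 y=0 x=1 q=1 u=0
t4.Δ0 v=1 z=1 p=1 r=1 clk=0 y=0 x=1 q=1 u=0
t4.Δ1 v=1 z=1 p=1 r=1 clk=1 y=0 x=1 q=1 u=0
t4.Δ2 v=1 z=0 p=0 r=1 clk=1 y=0 x=1 q=1 u=0
t4.Δ3 v=1 z=0 p=0 r=0 clk=1 y=0 x=1 q=1 u=0
t4.Δ4 v=1 z=0 p=0 r=0 clk=1 y=1 x=0 q=1 u=0
t4.Δ5 v=0 z=0 p=0 r=0 clk=1 y=0 x=0 q=1 u=0
t4.Δ6 v=1 z=0 p=0 r=0 clk=1 y=0 x=0 q=1 u=0
t5.Δ0 v=1 z=0 p=0 r=0 clk=1 y=0 x=0 q=1 u=0
t5.Δ1 v=1 z=0 p=0 r=0 clk=0 y=0 x=0 q=1 u=1
t5.Δ2 v=1 z=0 p=0 r=0 clk=0 y=0 x=1 q=1 u=1
t5.Δ3 v=1 z=0 p=0 r=0 clk=0 y=1 x=1 q=1 u=1
t5.Δ4 v=0 z=0 p=0 r=0 clk=0 y=1 x=1 q=1 u=1
t6.Δ0 v=0 z=0 p=0 r=0 clk=0 y=1 x=1 q=1 u=1
t6.Δ1 v=0 z=0 p=0 r=0 clk=1 y=1 x=1 q=1 u=1
t6.Δ2 v=0 z=0 p=1 r=0 clk=1 y=1 x=1 q=0 u=1
t7.Δ0 v=0 z=0 p=1 r=0 clk=1 y=1 x=1 q=0 u=1
t7.Δ1 v=0 z=0 p=1 r=0 clk=0 y=1 x=1 q=0 u=0
t7.Δ2 v=0 z=0 p=1 r=0 clk=0 y=1 x=0 q=0 u=0
t7.Δ3 v=0 z=0 p=1 r=0 clk=0 y=0 x=0 q=0 u=0
t7.Δ4 v=1 z=0 p=1 r=0 clk=0 y=0 x=0 q=0 u=0
t8.Δ0 v=1 z=0 p=1 r=0 clk=0 y=0 x=0 q=0 u=0
t8.Δ1 v=1 z=0 p=1 r=0 clk=1 y=0 x=0 q=0 u=0
t8.Δ2 v=1 z=1 p=1 r=0 clk=1 y=0 x=0 q=1 u=0
t8.Δ3 v=1 z=1 p=1 r=1 clk=1 y=0 x=0 q=1 u=0
t8.Δ4 v=1 z=1 p=1 r=1 clk=1 y=1 x=1 q=1 u=0
t8.Δ5 v=0 z=1 p=1 r=1 clk=1 y=0 x=1 q=1 u=0
t8.Δ6 v=1 z=1 p=1 r=1 clk=1 y=0 x=1 q=1 u=0
t9.Δ0 v=1 z=1 p=1 r=1 clk=1 y=0 x=1 q=1 u=0
t9.Δ1 v=1 z=1 p=1 r=1 clk=0 y=0 x=1 q=1 u=1
t9.Δ2 v=1 z=1 p=1 r=1 clk=0 y=0 x=0 q=1 u=1
t9.Δ3 v=1 z=1 p=1 r=1 clk=0 y=1 x=0 q=1 u=1
t9.Δ4 v=0 z=1 p=1 r=1 clk=0 y=1 x=0 q=1 u=1

4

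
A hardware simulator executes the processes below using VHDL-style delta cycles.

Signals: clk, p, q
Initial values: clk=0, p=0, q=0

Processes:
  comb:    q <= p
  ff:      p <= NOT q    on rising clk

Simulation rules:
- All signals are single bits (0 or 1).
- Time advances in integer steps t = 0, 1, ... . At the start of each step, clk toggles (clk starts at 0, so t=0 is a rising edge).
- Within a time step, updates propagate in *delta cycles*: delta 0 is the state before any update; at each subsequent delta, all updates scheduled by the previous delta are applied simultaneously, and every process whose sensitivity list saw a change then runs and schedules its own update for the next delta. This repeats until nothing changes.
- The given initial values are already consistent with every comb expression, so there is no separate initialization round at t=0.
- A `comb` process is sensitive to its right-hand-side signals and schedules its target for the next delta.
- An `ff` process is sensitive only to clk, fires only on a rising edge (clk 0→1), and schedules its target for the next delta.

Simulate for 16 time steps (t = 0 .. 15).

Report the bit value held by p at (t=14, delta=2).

0

t=0 Δ0: q=0 p=0 clk=0
  Δ1: clk:0→1
  Δ2: p:0→1
  Δ3: q:0→1
  (3Δ to stable)
t=1 Δ0: q=1 p=1 clk=1
  Δ1: clk:1→0
  (1Δ to stable)
t=2 Δ0: q=1 p=1 clk=0
  Δ1: clk:0→1
  Δ2: p:1→0
  Δ3: q:1→0
  (3Δ to stable)
t=3 Δ0: q=0 p=0 clk=1
  Δ1: clk:1→0
  (1Δ to stable)
t=4 Δ0: q=0 p=0 clk=0
  Δ1: clk:0→1
  Δ2: p:0→1
  Δ3: q:0→1
  (3Δ to stable)
t=5 Δ0: q=1 p=1 clk=1
  Δ1: clk:1→0
  (1Δ to stable)
t=6 Δ0: q=1 p=1 clk=0
  Δ1: clk:0→1
  Δ2: p:1→0
  Δ3: q:1→0
  (3Δ to stable)
t=7 Δ0: q=0 p=0 clk=1
  Δ1: clk:1→0
  (1Δ to stable)
t=8 Δ0: q=0 p=0 clk=0
  Δ1: clk:0→1
  Δ2: p:0→1
  Δ3: q:0→1
  (3Δ to stable)
t=9 Δ0: q=1 p=1 clk=1
  Δ1: clk:1→0
  (1Δ to stable)
t=10 Δ0: q=1 p=1 clk=0
  Δ1: clk:0→1
  Δ2: p:1→0
  Δ3: q:1→0
  (3Δ to stable)
t=11 Δ0: q=0 p=0 clk=1
  Δ1: clk:1→0
  (1Δ to stable)
t=12 Δ0: q=0 p=0 clk=0
  Δ1: clk:0→1
  Δ2: p:0→1
  Δ3: q:0→1
  (3Δ to stable)
t=13 Δ0: q=1 p=1 clk=1
  Δ1: clk:1→0
  (1Δ to stable)
t=14 Δ0: q=1 p=1 clk=0
  Δ1: clk:0→1
  Δ2: p:1→0
  Δ3: q:1→0
  (3Δ to stable)
t=15 Δ0: q=0 p=0 clk=1
  Δ1: clk:1→0
  (1Δ to stable)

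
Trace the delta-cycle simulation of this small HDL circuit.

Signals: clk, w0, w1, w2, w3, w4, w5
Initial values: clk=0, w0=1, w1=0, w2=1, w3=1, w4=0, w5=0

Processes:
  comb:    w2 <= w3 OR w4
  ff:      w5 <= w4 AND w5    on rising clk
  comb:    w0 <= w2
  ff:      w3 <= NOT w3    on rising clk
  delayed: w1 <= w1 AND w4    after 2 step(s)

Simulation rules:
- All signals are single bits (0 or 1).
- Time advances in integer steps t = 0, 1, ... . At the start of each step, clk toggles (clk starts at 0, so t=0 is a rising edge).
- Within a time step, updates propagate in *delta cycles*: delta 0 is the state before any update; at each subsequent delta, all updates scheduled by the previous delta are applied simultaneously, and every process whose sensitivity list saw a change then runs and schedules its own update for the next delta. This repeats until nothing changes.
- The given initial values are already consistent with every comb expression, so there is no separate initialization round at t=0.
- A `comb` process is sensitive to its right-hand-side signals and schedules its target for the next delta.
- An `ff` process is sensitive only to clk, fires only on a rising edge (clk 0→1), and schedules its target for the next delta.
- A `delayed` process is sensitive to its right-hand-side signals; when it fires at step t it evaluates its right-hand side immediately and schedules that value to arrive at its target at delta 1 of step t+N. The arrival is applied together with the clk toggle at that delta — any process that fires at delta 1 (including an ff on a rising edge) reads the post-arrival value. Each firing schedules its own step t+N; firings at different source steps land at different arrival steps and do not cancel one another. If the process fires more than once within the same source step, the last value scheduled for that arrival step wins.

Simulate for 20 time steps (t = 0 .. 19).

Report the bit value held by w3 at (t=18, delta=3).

1

t=0 Δ0: w5=0 w2=1 w4=0 w1=0 w3=1 clk=0 w0=1
  Δ1: clk:0→1
  Δ2: w3:1→0
  Δ3: w2:1→0
  Δ4: w0:1→0
  (4Δ to stable)
t=1 Δ0: w5=0 w2=0 w4=0 w1=0 w3=0 clk=1 w0=0
  Δ1: clk:1→0
  (1Δ to stable)
t=2 Δ0: w5=0 w2=0 w4=0 w1=0 w3=0 clk=0 w0=0
  Δ1: clk:0→1
  Δ2: w3:0→1
  Δ3: w2:0→1
  Δ4: w0:0→1
  (4Δ to stable)
t=3 Δ0: w5=0 w2=1 w4=0 w1=0 w3=1 clk=1 w0=1
  Δ1: clk:1→0
  (1Δ to stable)
t=4 Δ0: w5=0 w2=1 w4=0 w1=0 w3=1 clk=0 w0=1
  Δ1: clk:0→1
  Δ2: w3:1→0
  Δ3: w2:1→0
  Δ4: w0:1→0
  (4Δ to stable)
t=5 Δ0: w5=0 w2=0 w4=0 w1=0 w3=0 clk=1 w0=0
  Δ1: clk:1→0
  (1Δ to stable)
t=6 Δ0: w5=0 w2=0 w4=0 w1=0 w3=0 clk=0 w0=0
  Δ1: clk:0→1
  Δ2: w3:0→1
  Δ3: w2:0→1
  Δ4: w0:0→1
  (4Δ to stable)
t=7 Δ0: w5=0 w2=1 w4=0 w1=0 w3=1 clk=1 w0=1
  Δ1: clk:1→0
  (1Δ to stable)
t=8 Δ0: w5=0 w2=1 w4=0 w1=0 w3=1 clk=0 w0=1
  Δ1: clk:0→1
  Δ2: w3:1→0
  Δ3: w2:1→0
  Δ4: w0:1→0
  (4Δ to stable)
t=9 Δ0: w5=0 w2=0 w4=0 w1=0 w3=0 clk=1 w0=0
  Δ1: clk:1→0
  (1Δ to stable)
t=10 Δ0: w5=0 w2=0 w4=0 w1=0 w3=0 clk=0 w0=0
  Δ1: clk:0→1
  Δ2: w3:0→1
  Δ3: w2:0→1
  Δ4: w0:0→1
  (4Δ to stable)
t=11 Δ0: w5=0 w2=1 w4=0 w1=0 w3=1 clk=1 w0=1
  Δ1: clk:1→0
  (1Δ to stable)
t=12 Δ0: w5=0 w2=1 w4=0 w1=0 w3=1 clk=0 w0=1
  Δ1: clk:0→1
  Δ2: w3:1→0
  Δ3: w2:1→0
  Δ4: w0:1→0
  (4Δ to stable)
t=13 Δ0: w5=0 w2=0 w4=0 w1=0 w3=0 clk=1 w0=0
  Δ1: clk:1→0
  (1Δ to stable)
t=14 Δ0: w5=0 w2=0 w4=0 w1=0 w3=0 clk=0 w0=0
  Δ1: clk:0→1
  Δ2: w3:0→1
  Δ3: w2:0→1
  Δ4: w0:0→1
  (4Δ to stable)
t=15 Δ0: w5=0 w2=1 w4=0 w1=0 w3=1 clk=1 w0=1
  Δ1: clk:1→0
  (1Δ to stable)
t=16 Δ0: w5=0 w2=1 w4=0 w1=0 w3=1 clk=0 w0=1
  Δ1: clk:0→1
  Δ2: w3:1→0
  Δ3: w2:1→0
  Δ4: w0:1→0
  (4Δ to stable)
t=17 Δ0: w5=0 w2=0 w4=0 w1=0 w3=0 clk=1 w0=0
  Δ1: clk:1→0
  (1Δ to stable)
t=18 Δ0: w5=0 w2=0 w4=0 w1=0 w3=0 clk=0 w0=0
  Δ1: clk:0→1
  Δ2: w3:0→1
  Δ3: w2:0→1
  Δ4: w0:0→1
  (4Δ to stable)
t=19 Δ0: w5=0 w2=1 w4=0 w1=0 w3=1 clk=1 w0=1
  Δ1: clk:1→0
  (1Δ to stable)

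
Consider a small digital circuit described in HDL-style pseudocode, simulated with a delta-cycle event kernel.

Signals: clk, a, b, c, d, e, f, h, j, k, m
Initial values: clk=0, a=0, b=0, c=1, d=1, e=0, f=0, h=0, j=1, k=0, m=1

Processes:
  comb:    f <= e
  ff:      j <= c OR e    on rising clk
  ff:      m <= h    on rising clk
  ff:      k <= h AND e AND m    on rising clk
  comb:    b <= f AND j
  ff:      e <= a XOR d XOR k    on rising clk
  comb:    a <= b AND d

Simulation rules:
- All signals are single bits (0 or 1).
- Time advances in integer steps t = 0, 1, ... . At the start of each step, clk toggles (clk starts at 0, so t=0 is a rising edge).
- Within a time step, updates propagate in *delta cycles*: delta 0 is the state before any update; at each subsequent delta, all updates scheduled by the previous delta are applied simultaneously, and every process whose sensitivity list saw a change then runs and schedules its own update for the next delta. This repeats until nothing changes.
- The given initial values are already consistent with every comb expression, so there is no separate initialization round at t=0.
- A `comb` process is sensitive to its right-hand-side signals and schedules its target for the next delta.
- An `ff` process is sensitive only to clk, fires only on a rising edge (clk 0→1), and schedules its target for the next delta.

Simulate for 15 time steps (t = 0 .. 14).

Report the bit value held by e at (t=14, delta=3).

0

t0.Δ0 e=0 clk=0 m=1 c=1 f=0 j=1 k=0 h=0 b=0 d=1 a=0
t0.Δ1 e=0 clk=1 m=1 c=1 f=0 j=1 k=0 h=0 b=0 d=1 a=0
t0.Δ2 e=1 clk=1 m=0 c=1 f=0 j=1 k=0 h=0 b=0 d=1 a=0
t0.Δ3 e=1 clk=1 m=0 c=1 f=1 j=1 k=0 h=0 b=0 d=1 a=0
t0.Δ4 e=1 clk=1 m=0 c=1 f=1 j=1 k=0 h=0 b=1 d=1 a=0
t0.Δ5 e=1 clk=1 m=0 c=1 f=1 j=1 k=0 h=0 b=1 d=1 a=1
t1.Δ0 e=1 clk=1 m=0 c=1 f=1 j=1 k=0 h=0 b=1 d=1 a=1
t1.Δ1 e=1 clk=0 m=0 c=1 f=1 j=1 k=0 h=0 b=1 d=1 a=1
t2.Δ0 e=1 clk=0 m=0 c=1 f=1 j=1 k=0 h=0 b=1 d=1 a=1
t2.Δ1 e=1 clk=1 m=0 c=1 f=1 j=1 k=0 h=0 b=1 d=1 a=1
t2.Δ2 e=0 clk=1 m=0 c=1 f=1 j=1 k=0 h=0 b=1 d=1 a=1
t2.Δ3 e=0 clk=1 m=0 c=1 f=0 j=1 k=0 h=0 b=1 d=1 a=1
t2.Δ4 e=0 clk=1 m=0 c=1 f=0 j=1 k=0 h=0 b=0 d=1 a=1
t2.Δ5 e=0 clk=1 m=0 c=1 f=0 j=1 k=0 h=0 b=0 d=1 a=0
t3.Δ0 e=0 clk=1 m=0 c=1 f=0 j=1 k=0 h=0 b=0 d=1 a=0
t3.Δ1 e=0 clk=0 m=0 c=1 f=0 j=1 k=0 h=0 b=0 d=1 a=0
t4.Δ0 e=0 clk=0 m=0 c=1 f=0 j=1 k=0 h=0 b=0 d=1 a=0
t4.Δ1 e=0 clk=1 m=0 c=1 f=0 j=1 k=0 h=0 b=0 d=1 a=0
t4.Δ2 e=1 clk=1 m=0 c=1 f=0 j=1 k=0 h=0 b=0 d=1 a=0
t4.Δ3 e=1 clk=1 m=0 c=1 f=1 j=1 k=0 h=0 b=0 d=1 a=0
t4.Δ4 e=1 clk=1 m=0 c=1 f=1 j=1 k=0 h=0 b=1 d=1 a=0
t4.Δ5 e=1 clk=1 m=0 c=1 f=1 j=1 k=0 h=0 b=1 d=1 a=1
t5.Δ0 e=1 clk=1 m=0 c=1 f=1 j=1 k=0 h=0 b=1 d=1 a=1
t5.Δ1 e=1 clk=0 m=0 c=1 f=1 j=1 k=0 h=0 b=1 d=1 a=1
t6.Δ0 e=1 clk=0 m=0 c=1 f=1 j=1 k=0 h=0 b=1 d=1 a=1
t6.Δ1 e=1 clk=1 m=0 c=1 f=1 j=1 k=0 h=0 b=1 d=1 a=1
t6.Δ2 e=0 clk=1 m=0 c=1 f=1 j=1 k=0 h=0 b=1 d=1 a=1
t6.Δ3 e=0 clk=1 m=0 c=1 f=0 j=1 k=0 h=0 b=1 d=1 a=1
t6.Δ4 e=0 clk=1 m=0 c=1 f=0 j=1 k=0 h=0 b=0 d=1 a=1
t6.Δ5 e=0 clk=1 m=0 c=1 f=0 j=1 k=0 h=0 b=0 d=1 a=0
t7.Δ0 e=0 clk=1 m=0 c=1 f=0 j=1 k=0 h=0 b=0 d=1 a=0
t7.Δ1 e=0 clk=0 m=0 c=1 f=0 j=1 k=0 h=0 b=0 d=1 a=0
t8.Δ0 e=0 clk=0 m=0 c=1 f=0 j=1 k=0 h=0 b=0 d=1 a=0
t8.Δ1 e=0 clk=1 m=0 c=1 f=0 j=1 k=0 h=0 b=0 d=1 a=0
t8.Δ2 e=1 clk=1 m=0 c=1 f=0 j=1 k=0 h=0 b=0 d=1 a=0
t8.Δ3 e=1 clk=1 m=0 c=1 f=1 j=1 k=0 h=0 b=0 d=1 a=0
t8.Δ4 e=1 clk=1 m=0 c=1 f=1 j=1 k=0 h=0 b=1 d=1 a=0
t8.Δ5 e=1 clk=1 m=0 c=1 f=1 j=1 k=0 h=0 b=1 d=1 a=1
t9.Δ0 e=1 clk=1 m=0 c=1 f=1 j=1 k=0 h=0 b=1 d=1 a=1
t9.Δ1 e=1 clk=0 m=0 c=1 f=1 j=1 k=0 h=0 b=1 d=1 a=1
t10.Δ0 e=1 clk=0 m=0 c=1 f=1 j=1 k=0 h=0 b=1 d=1 a=1
t10.Δ1 e=1 clk=1 m=0 c=1 f=1 j=1 k=0 h=0 b=1 d=1 a=1
t10.Δ2 e=0 clk=1 m=0 c=1 f=1 j=1 k=0 h=0 b=1 d=1 a=1
t10.Δ3 e=0 clk=1 m=0 c=1 f=0 j=1 k=0 h=0 b=1 d=1 a=1
t10.Δ4 e=0 clk=1 m=0 c=1 f=0 j=1 k=0 h=0 b=0 d=1 a=1
t10.Δ5 e=0 clk=1 m=0 c=1 f=0 j=1 k=0 h=0 b=0 d=1 a=0
t11.Δ0 e=0 clk=1 m=0 c=1 f=0 j=1 k=0 h=0 b=0 d=1 a=0
t11.Δ1 e=0 clk=0 m=0 c=1 f=0 j=1 k=0 h=0 b=0 d=1 a=0
t12.Δ0 e=0 clk=0 m=0 c=1 f=0 j=1 k=0 h=0 b=0 d=1 a=0
t12.Δ1 e=0 clk=1 m=0 c=1 f=0 j=1 k=0 h=0 b=0 d=1 a=0
t12.Δ2 e=1 clk=1 m=0 c=1 f=0 j=1 k=0 h=0 b=0 d=1 a=0
t12.Δ3 e=1 clk=1 m=0 c=1 f=1 j=1 k=0 h=0 b=0 d=1 a=0
t12.Δ4 e=1 clk=1 m=0 c=1 f=1 j=1 k=0 h=0 b=1 d=1 a=0
t12.Δ5 e=1 clk=1 m=0 c=1 f=1 j=1 k=0 h=0 b=1 d=1 a=1
t13.Δ0 e=1 clk=1 m=0 c=1 f=1 j=1 k=0 h=0 b=1 d=1 a=1
t13.Δ1 e=1 clk=0 m=0 c=1 f=1 j=1 k=0 h=0 b=1 d=1 a=1
t14.Δ0 e=1 clk=0 m=0 c=1 f=1 j=1 k=0 h=0 b=1 d=1 a=1
t14.Δ1 e=1 clk=1 m=0 c=1 f=1 j=1 k=0 h=0 b=1 d=1 a=1
t14.Δ2 e=0 clk=1 m=0 c=1 f=1 j=1 k=0 h=0 b=1 d=1 a=1
t14.Δ3 e=0 clk=1 m=0 c=1 f=0 j=1 k=0 h=0 b=1 d=1 a=1
t14.Δ4 e=0 clk=1 m=0 c=1 f=0 j=1 k=0 h=0 b=0 d=1 a=1
t14.Δ5 e=0 clk=1 m=0 c=1 f=0 j=1 k=0 h=0 b=0 d=1 a=0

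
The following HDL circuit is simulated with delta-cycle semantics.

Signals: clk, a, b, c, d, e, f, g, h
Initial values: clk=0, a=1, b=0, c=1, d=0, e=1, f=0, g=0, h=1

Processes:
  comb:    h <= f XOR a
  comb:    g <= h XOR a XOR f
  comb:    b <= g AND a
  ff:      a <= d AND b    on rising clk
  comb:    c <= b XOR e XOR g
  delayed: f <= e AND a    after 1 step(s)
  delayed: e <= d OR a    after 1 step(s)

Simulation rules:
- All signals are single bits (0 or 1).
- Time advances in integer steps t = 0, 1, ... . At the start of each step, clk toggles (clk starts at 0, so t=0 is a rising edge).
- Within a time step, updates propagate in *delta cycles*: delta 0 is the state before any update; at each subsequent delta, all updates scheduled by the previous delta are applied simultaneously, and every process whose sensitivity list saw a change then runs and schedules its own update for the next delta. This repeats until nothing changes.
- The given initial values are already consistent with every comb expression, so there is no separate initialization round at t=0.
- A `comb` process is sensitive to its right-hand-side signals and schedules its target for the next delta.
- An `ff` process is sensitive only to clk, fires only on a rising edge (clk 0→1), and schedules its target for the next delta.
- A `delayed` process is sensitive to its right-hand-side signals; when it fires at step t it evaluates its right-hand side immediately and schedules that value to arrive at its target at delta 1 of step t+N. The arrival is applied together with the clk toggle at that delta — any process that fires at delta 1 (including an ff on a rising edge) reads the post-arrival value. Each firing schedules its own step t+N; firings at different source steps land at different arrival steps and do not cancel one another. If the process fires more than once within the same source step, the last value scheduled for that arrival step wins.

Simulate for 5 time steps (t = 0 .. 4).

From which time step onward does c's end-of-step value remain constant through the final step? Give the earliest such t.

1

[bits: c,a,e,d,g,f,b,h,clk]
t=0: Δ0=111000010 Δ1=111000011 Δ2=101000011 Δ3=101010001 Δ4=001000001 Δ5=101000001 | 5Δ
t=1: Δ0=101000001 Δ1=100000000 Δ2=000000000 | 2Δ
t=2: Δ0=000000000 Δ1=000000001 | 1Δ
t=3: Δ0=000000001 Δ1=000000000 | 1Δ
t=4: Δ0=000000000 Δ1=000000001 | 1Δ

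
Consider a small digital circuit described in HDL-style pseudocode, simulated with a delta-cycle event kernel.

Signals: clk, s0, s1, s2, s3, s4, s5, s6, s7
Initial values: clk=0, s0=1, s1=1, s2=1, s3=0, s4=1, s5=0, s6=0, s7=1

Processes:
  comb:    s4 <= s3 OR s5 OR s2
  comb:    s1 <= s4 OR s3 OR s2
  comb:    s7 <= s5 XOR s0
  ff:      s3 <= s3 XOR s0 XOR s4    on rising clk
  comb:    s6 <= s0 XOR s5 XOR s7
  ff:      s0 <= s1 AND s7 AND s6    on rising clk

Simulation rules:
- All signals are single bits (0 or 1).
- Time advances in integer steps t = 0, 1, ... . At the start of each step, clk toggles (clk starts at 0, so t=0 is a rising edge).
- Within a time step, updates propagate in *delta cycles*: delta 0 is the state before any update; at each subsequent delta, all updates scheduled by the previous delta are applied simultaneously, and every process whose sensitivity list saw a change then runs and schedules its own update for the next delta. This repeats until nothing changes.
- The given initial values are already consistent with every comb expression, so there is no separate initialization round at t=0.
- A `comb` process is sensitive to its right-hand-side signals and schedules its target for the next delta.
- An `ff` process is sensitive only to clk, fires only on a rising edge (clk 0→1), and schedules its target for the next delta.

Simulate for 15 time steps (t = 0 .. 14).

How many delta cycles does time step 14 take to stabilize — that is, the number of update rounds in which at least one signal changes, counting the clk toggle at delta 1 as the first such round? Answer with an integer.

t=0 Δ0: s7=1 s6=0 s3=0 s5=0 s1=1 s0=1 clk=0 s4=1 s2=1
  Δ1: clk:0→1
  Δ2: s0:1→0
  Δ3: s7:1→0, s6:0→1
  Δ4: s6:1→0
  (4Δ to stable)
t=1 Δ0: s7=0 s6=0 s3=0 s5=0 s1=1 s0=0 clk=1 s4=1 s2=1
  Δ1: clk:1→0
  (1Δ to stable)
t=2 Δ0: s7=0 s6=0 s3=0 s5=0 s1=1 s0=0 clk=0 s4=1 s2=1
  Δ1: clk:0→1
  Δ2: s3:0→1
  (2Δ to stable)
t=3 Δ0: s7=0 s6=0 s3=1 s5=0 s1=1 s0=0 clk=1 s4=1 s2=1
  Δ1: clk:1→0
  (1Δ to stable)
t=4 Δ0: s7=0 s6=0 s3=1 s5=0 s1=1 s0=0 clk=0 s4=1 s2=1
  Δ1: clk:0→1
  Δ2: s3:1→0
  (2Δ to stable)
t=5 Δ0: s7=0 s6=0 s3=0 s5=0 s1=1 s0=0 clk=1 s4=1 s2=1
  Δ1: clk:1→0
  (1Δ to stable)
t=6 Δ0: s7=0 s6=0 s3=0 s5=0 s1=1 s0=0 clk=0 s4=1 s2=1
  Δ1: clk:0→1
  Δ2: s3:0→1
  (2Δ to stable)
t=7 Δ0: s7=0 s6=0 s3=1 s5=0 s1=1 s0=0 clk=1 s4=1 s2=1
  Δ1: clk:1→0
  (1Δ to stable)
t=8 Δ0: s7=0 s6=0 s3=1 s5=0 s1=1 s0=0 clk=0 s4=1 s2=1
  Δ1: clk:0→1
  Δ2: s3:1→0
  (2Δ to stable)
t=9 Δ0: s7=0 s6=0 s3=0 s5=0 s1=1 s0=0 clk=1 s4=1 s2=1
  Δ1: clk:1→0
  (1Δ to stable)
t=10 Δ0: s7=0 s6=0 s3=0 s5=0 s1=1 s0=0 clk=0 s4=1 s2=1
  Δ1: clk:0→1
  Δ2: s3:0→1
  (2Δ to stable)
t=11 Δ0: s7=0 s6=0 s3=1 s5=0 s1=1 s0=0 clk=1 s4=1 s2=1
  Δ1: clk:1→0
  (1Δ to stable)
t=12 Δ0: s7=0 s6=0 s3=1 s5=0 s1=1 s0=0 clk=0 s4=1 s2=1
  Δ1: clk:0→1
  Δ2: s3:1→0
  (2Δ to stable)
t=13 Δ0: s7=0 s6=0 s3=0 s5=0 s1=1 s0=0 clk=1 s4=1 s2=1
  Δ1: clk:1→0
  (1Δ to stable)
t=14 Δ0: s7=0 s6=0 s3=0 s5=0 s1=1 s0=0 clk=0 s4=1 s2=1
  Δ1: clk:0→1
  Δ2: s3:0→1
  (2Δ to stable)

2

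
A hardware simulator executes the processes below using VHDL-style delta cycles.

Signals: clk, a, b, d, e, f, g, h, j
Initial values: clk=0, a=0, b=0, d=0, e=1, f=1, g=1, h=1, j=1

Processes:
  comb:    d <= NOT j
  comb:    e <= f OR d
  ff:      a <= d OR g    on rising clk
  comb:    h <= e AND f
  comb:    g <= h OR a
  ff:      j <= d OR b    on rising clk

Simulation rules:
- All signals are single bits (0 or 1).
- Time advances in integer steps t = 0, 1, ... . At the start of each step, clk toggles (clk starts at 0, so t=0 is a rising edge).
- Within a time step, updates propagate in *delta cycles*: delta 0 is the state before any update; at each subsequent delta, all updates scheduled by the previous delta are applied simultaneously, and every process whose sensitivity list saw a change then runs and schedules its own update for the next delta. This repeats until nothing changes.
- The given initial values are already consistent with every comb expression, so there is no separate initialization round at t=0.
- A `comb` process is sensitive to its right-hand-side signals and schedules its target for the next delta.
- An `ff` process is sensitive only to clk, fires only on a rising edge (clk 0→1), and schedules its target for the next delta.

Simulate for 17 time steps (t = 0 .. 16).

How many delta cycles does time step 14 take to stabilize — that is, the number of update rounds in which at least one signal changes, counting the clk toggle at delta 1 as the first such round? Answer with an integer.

3

[bits: j,e,h,g,a,d,b,clk,f]
t=0: Δ0=111100001 Δ1=111100011 Δ2=011110011 Δ3=011111011 | 3Δ
t=1: Δ0=011111011 Δ1=011111001 | 1Δ
t=2: Δ0=011111001 Δ1=011111011 Δ2=111111011 Δ3=111110011 | 3Δ
t=3: Δ0=111110011 Δ1=111110001 | 1Δ
t=4: Δ0=111110001 Δ1=111110011 Δ2=011110011 Δ3=011111011 | 3Δ
t=5: Δ0=011111011 Δ1=011111001 | 1Δ
t=6: Δ0=011111001 Δ1=011111011 Δ2=111111011 Δ3=111110011 | 3Δ
t=7: Δ0=111110011 Δ1=111110001 | 1Δ
t=8: Δ0=111110001 Δ1=111110011 Δ2=011110011 Δ3=011111011 | 3Δ
t=9: Δ0=011111011 Δ1=011111001 | 1Δ
t=10: Δ0=011111001 Δ1=011111011 Δ2=111111011 Δ3=111110011 | 3Δ
t=11: Δ0=111110011 Δ1=111110001 | 1Δ
t=12: Δ0=111110001 Δ1=111110011 Δ2=011110011 Δ3=011111011 | 3Δ
t=13: Δ0=011111011 Δ1=011111001 | 1Δ
t=14: Δ0=011111001 Δ1=011111011 Δ2=111111011 Δ3=111110011 | 3Δ
t=15: Δ0=111110011 Δ1=111110001 | 1Δ
t=16: Δ0=111110001 Δ1=111110011 Δ2=011110011 Δ3=011111011 | 3Δ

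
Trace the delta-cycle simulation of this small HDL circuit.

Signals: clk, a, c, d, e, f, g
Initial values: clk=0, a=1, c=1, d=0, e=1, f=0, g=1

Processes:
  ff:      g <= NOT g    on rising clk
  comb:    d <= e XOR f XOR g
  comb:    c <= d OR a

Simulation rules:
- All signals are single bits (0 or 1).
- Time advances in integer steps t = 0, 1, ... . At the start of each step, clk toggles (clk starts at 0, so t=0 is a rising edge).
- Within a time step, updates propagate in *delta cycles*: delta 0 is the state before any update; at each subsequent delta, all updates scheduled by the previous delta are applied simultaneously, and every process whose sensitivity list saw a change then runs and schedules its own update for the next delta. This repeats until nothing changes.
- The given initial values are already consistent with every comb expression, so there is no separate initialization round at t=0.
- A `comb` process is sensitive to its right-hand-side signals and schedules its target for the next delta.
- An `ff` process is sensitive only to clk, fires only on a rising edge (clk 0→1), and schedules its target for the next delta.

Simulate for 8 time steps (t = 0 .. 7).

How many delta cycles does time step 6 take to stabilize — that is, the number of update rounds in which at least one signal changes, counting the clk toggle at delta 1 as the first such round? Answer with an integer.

3

[bits: g,e,clk,a,c,d,f]
t=0: Δ0=1101100 Δ1=1111100 Δ2=0111100 Δ3=0111110 | 3Δ
t=1: Δ0=0111110 Δ1=0101110 | 1Δ
t=2: Δ0=0101110 Δ1=0111110 Δ2=1111110 Δ3=1111100 | 3Δ
t=3: Δ0=1111100 Δ1=1101100 | 1Δ
t=4: Δ0=1101100 Δ1=1111100 Δ2=0111100 Δ3=0111110 | 3Δ
t=5: Δ0=0111110 Δ1=0101110 | 1Δ
t=6: Δ0=0101110 Δ1=0111110 Δ2=1111110 Δ3=1111100 | 3Δ
t=7: Δ0=1111100 Δ1=1101100 | 1Δ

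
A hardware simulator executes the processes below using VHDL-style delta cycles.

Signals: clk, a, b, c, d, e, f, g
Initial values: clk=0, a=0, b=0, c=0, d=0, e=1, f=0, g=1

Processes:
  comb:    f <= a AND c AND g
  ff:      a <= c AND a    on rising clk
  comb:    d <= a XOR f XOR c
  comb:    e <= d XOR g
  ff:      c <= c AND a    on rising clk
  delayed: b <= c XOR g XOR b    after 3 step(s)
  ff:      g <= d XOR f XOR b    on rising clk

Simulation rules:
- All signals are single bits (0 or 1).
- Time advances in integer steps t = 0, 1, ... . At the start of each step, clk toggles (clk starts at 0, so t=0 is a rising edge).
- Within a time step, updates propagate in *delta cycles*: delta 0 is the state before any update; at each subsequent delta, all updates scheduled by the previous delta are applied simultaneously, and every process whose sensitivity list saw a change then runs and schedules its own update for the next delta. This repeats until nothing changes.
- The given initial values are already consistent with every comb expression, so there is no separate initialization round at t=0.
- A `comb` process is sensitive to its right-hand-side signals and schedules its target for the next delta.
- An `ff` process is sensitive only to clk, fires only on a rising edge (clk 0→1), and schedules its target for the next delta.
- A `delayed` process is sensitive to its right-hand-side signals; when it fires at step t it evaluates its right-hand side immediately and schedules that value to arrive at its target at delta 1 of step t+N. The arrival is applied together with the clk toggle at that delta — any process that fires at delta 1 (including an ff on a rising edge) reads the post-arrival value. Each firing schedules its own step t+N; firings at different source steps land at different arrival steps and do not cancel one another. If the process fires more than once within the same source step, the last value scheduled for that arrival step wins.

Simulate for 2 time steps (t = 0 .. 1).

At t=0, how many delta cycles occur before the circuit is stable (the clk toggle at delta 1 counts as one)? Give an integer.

t0.Δ0 d=0 g=1 e=1 clk=0 a=0 c=0 f=0 b=0
t0.Δ1 d=0 g=1 e=1 clk=1 a=0 c=0 f=0 b=0
t0.Δ2 d=0 g=0 e=1 clk=1 a=0 c=0 f=0 b=0
t0.Δ3 d=0 g=0 e=0 clk=1 a=0 c=0 f=0 b=0
t1.Δ0 d=0 g=0 e=0 clk=1 a=0 c=0 f=0 b=0
t1.Δ1 d=0 g=0 e=0 clk=0 a=0 c=0 f=0 b=0

3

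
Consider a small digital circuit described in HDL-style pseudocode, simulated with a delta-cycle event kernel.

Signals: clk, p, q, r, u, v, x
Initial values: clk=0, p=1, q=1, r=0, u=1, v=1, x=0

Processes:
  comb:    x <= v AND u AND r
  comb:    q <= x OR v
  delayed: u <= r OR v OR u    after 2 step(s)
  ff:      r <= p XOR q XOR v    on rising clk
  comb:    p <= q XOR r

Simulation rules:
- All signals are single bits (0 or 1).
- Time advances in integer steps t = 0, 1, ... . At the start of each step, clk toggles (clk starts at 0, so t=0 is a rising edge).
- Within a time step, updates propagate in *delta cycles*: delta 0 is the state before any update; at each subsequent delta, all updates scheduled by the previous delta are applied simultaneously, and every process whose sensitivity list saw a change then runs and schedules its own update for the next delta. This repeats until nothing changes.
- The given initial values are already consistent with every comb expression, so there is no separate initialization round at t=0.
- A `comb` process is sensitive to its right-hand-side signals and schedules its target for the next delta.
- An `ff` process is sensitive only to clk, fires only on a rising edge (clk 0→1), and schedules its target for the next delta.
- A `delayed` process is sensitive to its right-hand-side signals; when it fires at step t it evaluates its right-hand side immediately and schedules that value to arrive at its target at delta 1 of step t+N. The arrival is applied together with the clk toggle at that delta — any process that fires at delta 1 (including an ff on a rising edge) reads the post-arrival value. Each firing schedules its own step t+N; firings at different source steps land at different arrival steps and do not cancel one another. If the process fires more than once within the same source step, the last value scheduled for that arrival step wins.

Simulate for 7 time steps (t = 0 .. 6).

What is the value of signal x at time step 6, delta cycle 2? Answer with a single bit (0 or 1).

[bits: p,v,x,u,q,clk,r]
t=0: Δ0=1101100 Δ1=1101110 Δ2=1101111 Δ3=0111111 | 3Δ
t=1: Δ0=0111111 Δ1=0111101 | 1Δ
t=2: Δ0=0111101 Δ1=0111111 Δ2=0111110 Δ3=1101110 | 3Δ
t=3: Δ0=1101110 Δ1=1101100 | 1Δ
t=4: Δ0=1101100 Δ1=1101110 Δ2=1101111 Δ3=0111111 | 3Δ
t=5: Δ0=0111111 Δ1=0111101 | 1Δ
t=6: Δ0=0111101 Δ1=0111111 Δ2=0111110 Δ3=1101110 | 3Δ

1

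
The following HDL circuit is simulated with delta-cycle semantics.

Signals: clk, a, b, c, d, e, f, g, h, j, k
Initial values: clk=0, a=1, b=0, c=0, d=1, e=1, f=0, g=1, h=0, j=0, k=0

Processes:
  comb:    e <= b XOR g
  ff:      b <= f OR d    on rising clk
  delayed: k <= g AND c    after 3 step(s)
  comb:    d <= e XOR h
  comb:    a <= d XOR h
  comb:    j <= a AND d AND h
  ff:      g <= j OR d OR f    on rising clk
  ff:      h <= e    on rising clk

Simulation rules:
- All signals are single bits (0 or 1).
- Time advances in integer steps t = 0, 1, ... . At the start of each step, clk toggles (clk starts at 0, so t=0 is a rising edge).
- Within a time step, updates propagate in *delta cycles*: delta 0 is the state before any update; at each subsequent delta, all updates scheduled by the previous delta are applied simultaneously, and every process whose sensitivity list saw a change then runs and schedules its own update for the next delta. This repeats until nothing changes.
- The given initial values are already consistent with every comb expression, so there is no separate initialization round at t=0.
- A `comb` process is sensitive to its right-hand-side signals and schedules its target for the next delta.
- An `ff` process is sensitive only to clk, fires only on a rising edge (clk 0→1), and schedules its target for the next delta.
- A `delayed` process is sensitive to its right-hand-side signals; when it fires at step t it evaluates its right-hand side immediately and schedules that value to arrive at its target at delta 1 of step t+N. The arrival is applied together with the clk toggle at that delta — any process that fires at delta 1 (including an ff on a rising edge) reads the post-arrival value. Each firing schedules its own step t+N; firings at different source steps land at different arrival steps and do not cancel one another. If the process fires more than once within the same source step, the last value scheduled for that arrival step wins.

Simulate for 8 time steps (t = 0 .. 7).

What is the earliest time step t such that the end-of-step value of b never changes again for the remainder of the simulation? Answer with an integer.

4

t0.Δ0 c=0 clk=0 d=1 h=0 k=0 e=1 g=1 a=1 j=0 f=0 b=0
t0.Δ1 c=0 clk=1 d=1 h=0 k=0 e=1 g=1 a=1 j=0 f=0 b=0
t0.Δ2 c=0 clk=1 d=1 h=1 k=0 e=1 g=1 a=1 j=0 f=0 b=1
t0.Δ3 c=0 clk=1 d=0 h=1 k=0 e=0 g=1 a=0 j=1 f=0 b=1
t0.Δ4 c=0 clk=1 d=1 h=1 k=0 e=0 g=1 a=1 j=0 f=0 b=1
t0.Δ5 c=0 clk=1 d=1 h=1 k=0 e=0 g=1 a=0 j=1 f=0 b=1
t0.Δ6 c=0 clk=1 d=1 h=1 k=0 e=0 g=1 a=0 j=0 f=0 b=1
t1.Δ0 c=0 clk=1 d=1 h=1 k=0 e=0 g=1 a=0 j=0 f=0 b=1
t1.Δ1 c=0 clk=0 d=1 h=1 k=0 e=0 g=1 a=0 j=0 f=0 b=1
t2.Δ0 c=0 clk=0 d=1 h=1 k=0 e=0 g=1 a=0 j=0 f=0 b=1
t2.Δ1 c=0 clk=1 d=1 h=1 k=0 e=0 g=1 a=0 j=0 f=0 b=1
t2.Δ2 c=0 clk=1 d=1 h=0 k=0 e=0 g=1 a=0 j=0 f=0 b=1
t2.Δ3 c=0 clk=1 d=0 h=0 k=0 e=0 g=1 a=1 j=0 f=0 b=1
t2.Δ4 c=0 clk=1 d=0 h=0 k=0 e=0 g=1 a=0 j=0 f=0 b=1
t3.Δ0 c=0 clk=1 d=0 h=0 k=0 e=0 g=1 a=0 j=0 f=0 b=1
t3.Δ1 c=0 clk=0 d=0 h=0 k=0 e=0 g=1 a=0 j=0 f=0 b=1
t4.Δ0 c=0 clk=0 d=0 h=0 k=0 e=0 g=1 a=0 j=0 f=0 b=1
t4.Δ1 c=0 clk=1 d=0 h=0 k=0 e=0 g=1 a=0 j=0 f=0 b=1
t4.Δ2 c=0 clk=1 d=0 h=0 k=0 e=0 g=0 a=0 j=0 f=0 b=0
t5.Δ0 c=0 clk=1 d=0 h=0 k=0 e=0 g=0 a=0 j=0 f=0 b=0
t5.Δ1 c=0 clk=0 d=0 h=0 k=0 e=0 g=0 a=0 j=0 f=0 b=0
t6.Δ0 c=0 clk=0 d=0 h=0 k=0 e=0 g=0 a=0 j=0 f=0 b=0
t6.Δ1 c=0 clk=1 d=0 h=0 k=0 e=0 g=0 a=0 j=0 f=0 b=0
t7.Δ0 c=0 clk=1 d=0 h=0 k=0 e=0 g=0 a=0 j=0 f=0 b=0
t7.Δ1 c=0 clk=0 d=0 h=0 k=0 e=0 g=0 a=0 j=0 f=0 b=0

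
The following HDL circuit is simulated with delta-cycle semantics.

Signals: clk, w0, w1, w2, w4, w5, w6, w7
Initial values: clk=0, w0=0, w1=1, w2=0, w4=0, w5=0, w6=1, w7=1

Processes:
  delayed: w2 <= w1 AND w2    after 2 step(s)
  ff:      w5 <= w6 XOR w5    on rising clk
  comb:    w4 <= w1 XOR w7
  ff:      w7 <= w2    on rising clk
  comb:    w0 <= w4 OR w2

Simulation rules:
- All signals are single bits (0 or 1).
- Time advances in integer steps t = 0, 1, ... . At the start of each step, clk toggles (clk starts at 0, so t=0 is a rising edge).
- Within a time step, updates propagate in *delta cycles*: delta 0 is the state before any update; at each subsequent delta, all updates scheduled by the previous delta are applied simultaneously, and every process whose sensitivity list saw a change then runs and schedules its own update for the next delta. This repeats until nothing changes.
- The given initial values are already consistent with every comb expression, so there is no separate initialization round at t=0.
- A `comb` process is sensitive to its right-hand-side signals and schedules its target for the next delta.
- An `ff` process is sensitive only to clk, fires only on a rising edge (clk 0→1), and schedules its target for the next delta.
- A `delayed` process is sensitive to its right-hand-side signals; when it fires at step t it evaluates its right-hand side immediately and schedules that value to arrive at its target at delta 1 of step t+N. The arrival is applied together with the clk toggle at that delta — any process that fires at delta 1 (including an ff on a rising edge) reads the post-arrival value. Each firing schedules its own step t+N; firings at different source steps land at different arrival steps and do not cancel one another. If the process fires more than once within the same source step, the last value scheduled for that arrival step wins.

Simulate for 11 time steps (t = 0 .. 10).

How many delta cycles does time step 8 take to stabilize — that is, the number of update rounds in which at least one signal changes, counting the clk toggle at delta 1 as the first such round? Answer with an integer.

2

t0.Δ0 w4=0 w1=1 w7=1 w2=0 clk=0 w0=0 w5=0 w6=1
t0.Δ1 w4=0 w1=1 w7=1 w2=0 clk=1 w0=0 w5=0 w6=1
t0.Δ2 w4=0 w1=1 w7=0 w2=0 clk=1 w0=0 w5=1 w6=1
t0.Δ3 w4=1 w1=1 w7=0 w2=0 clk=1 w0=0 w5=1 w6=1
t0.Δ4 w4=1 w1=1 w7=0 w2=0 clk=1 w0=1 w5=1 w6=1
t1.Δ0 w4=1 w1=1 w7=0 w2=0 clk=1 w0=1 w5=1 w6=1
t1.Δ1 w4=1 w1=1 w7=0 w2=0 clk=0 w0=1 w5=1 w6=1
t2.Δ0 w4=1 w1=1 w7=0 w2=0 clk=0 w0=1 w5=1 w6=1
t2.Δ1 w4=1 w1=1 w7=0 w2=0 clk=1 w0=1 w5=1 w6=1
t2.Δ2 w4=1 w1=1 w7=0 w2=0 clk=1 w0=1 w5=0 w6=1
t3.Δ0 w4=1 w1=1 w7=0 w2=0 clk=1 w0=1 w5=0 w6=1
t3.Δ1 w4=1 w1=1 w7=0 w2=0 clk=0 w0=1 w5=0 w6=1
t4.Δ0 w4=1 w1=1 w7=0 w2=0 clk=0 w0=1 w5=0 w6=1
t4.Δ1 w4=1 w1=1 w7=0 w2=0 clk=1 w0=1 w5=0 w6=1
t4.Δ2 w4=1 w1=1 w7=0 w2=0 clk=1 w0=1 w5=1 w6=1
t5.Δ0 w4=1 w1=1 w7=0 w2=0 clk=1 w0=1 w5=1 w6=1
t5.Δ1 w4=1 w1=1 w7=0 w2=0 clk=0 w0=1 w5=1 w6=1
t6.Δ0 w4=1 w1=1 w7=0 w2=0 clk=0 w0=1 w5=1 w6=1
t6.Δ1 w4=1 w1=1 w7=0 w2=0 clk=1 w0=1 w5=1 w6=1
t6.Δ2 w4=1 w1=1 w7=0 w2=0 clk=1 w0=1 w5=0 w6=1
t7.Δ0 w4=1 w1=1 w7=0 w2=0 clk=1 w0=1 w5=0 w6=1
t7.Δ1 w4=1 w1=1 w7=0 w2=0 clk=0 w0=1 w5=0 w6=1
t8.Δ0 w4=1 w1=1 w7=0 w2=0 clk=0 w0=1 w5=0 w6=1
t8.Δ1 w4=1 w1=1 w7=0 w2=0 clk=1 w0=1 w5=0 w6=1
t8.Δ2 w4=1 w1=1 w7=0 w2=0 clk=1 w0=1 w5=1 w6=1
t9.Δ0 w4=1 w1=1 w7=0 w2=0 clk=1 w0=1 w5=1 w6=1
t9.Δ1 w4=1 w1=1 w7=0 w2=0 clk=0 w0=1 w5=1 w6=1
t10.Δ0 w4=1 w1=1 w7=0 w2=0 clk=0 w0=1 w5=1 w6=1
t10.Δ1 w4=1 w1=1 w7=0 w2=0 clk=1 w0=1 w5=1 w6=1
t10.Δ2 w4=1 w1=1 w7=0 w2=0 clk=1 w0=1 w5=0 w6=1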